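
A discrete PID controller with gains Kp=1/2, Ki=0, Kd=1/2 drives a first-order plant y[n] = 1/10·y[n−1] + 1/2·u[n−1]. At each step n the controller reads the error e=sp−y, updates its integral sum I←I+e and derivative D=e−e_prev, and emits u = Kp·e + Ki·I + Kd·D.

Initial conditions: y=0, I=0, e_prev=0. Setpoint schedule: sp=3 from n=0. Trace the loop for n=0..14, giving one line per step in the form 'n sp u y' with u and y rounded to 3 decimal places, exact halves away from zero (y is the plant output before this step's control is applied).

0 3 3.000 0.000
1 3 0.000 1.500
2 3 2.100 0.150
3 3 0.510 1.065
4 3 1.671 0.362
5 3 0.809 0.872
6 3 1.444 0.492
7 3 0.975 0.771
8 3 1.321 0.564
9 3 1.065 0.717
10 3 1.254 0.604
11 3 1.115 0.688
12 3 1.218 0.626
13 3 1.142 0.671
14 3 1.198 0.638

(exact arithmetic carried between steps; '≈' marks a value shown rounded to 6 d.p. or computed from one; I and e_prev carry over from the previous line; the table rounds u and y to 3 d.p., halves away from zero)
n=0: y=0, sp=3, e=sp−y=3; I=3, D=e−e_prev=3; u=1/2·3+0·3+1/2·3=3; next y=1/10·0+1/2·3=1.5
n=1: y=1.5, sp=3, e=sp−y=1.5; I=4.5, D=e−e_prev=-1.5; u=1/2·1.5+0·4.5+1/2·(-1.5)=0; next y=1/10·1.5+1/2·0=0.15
n=2: y=0.15, sp=3, e=sp−y=2.85; I=7.35, D=e−e_prev=1.35; u=1/2·2.85+0·7.35+1/2·1.35=2.1; next y=1/10·0.15+1/2·2.1=1.065
n=3: y=1.065, sp=3, e=sp−y=1.935; I=9.285, D=e−e_prev=-0.915; u=1/2·1.935+0·9.285+1/2·(-0.915)=0.51; next y=1/10·1.065+1/2·0.51=0.3615
n=4: y=0.3615, sp=3, e=sp−y=2.6385; I=11.9235, D=e−e_prev=0.7035; u=1/2·2.6385+0·11.9235+1/2·0.7035=1.671; next y=1/10·0.3615+1/2·1.671=0.87165
n=5: y=0.87165, sp=3, e=sp−y=2.12835; I=14.05185, D=e−e_prev=-0.51015; u=1/2·2.12835+0·14.05185+1/2·(-0.51015)=0.8091; next y=1/10·0.87165+1/2·0.8091=0.491715
n=6: y=0.491715, sp=3, e=sp−y=2.508285; I=16.560135, D=e−e_prev=0.379935; u=1/2·2.508285+0·16.560135+1/2·0.379935=1.44411; next y=1/10·0.491715+1/2·1.44411≈0.771227
n=7: y≈0.771227, sp=3, e=sp−y≈2.228774; I≈18.788909, D=e−e_prev≈-0.279512; u=1/2·2.228774+0·18.788909+1/2·(-0.279512)≈0.974631; next y=1/10·0.771227+1/2·0.974631≈0.564438
n=8: y≈0.564438, sp=3, e=sp−y≈2.435562; I≈21.224470, D=e−e_prev≈0.206788; u=1/2·2.435562+0·21.224470+1/2·0.206788≈1.321175; next y=1/10·0.564438+1/2·1.321175≈0.717031
n=9: y≈0.717031, sp=3, e=sp−y≈2.282969; I≈23.507439, D=e−e_prev≈-0.152593; u=1/2·2.282969+0·23.507439+1/2·(-0.152593)≈1.065188; next y=1/10·0.717031+1/2·1.065188≈0.604297
n=10: y≈0.604297, sp=3, e=sp−y≈2.395703; I≈25.903142, D=e−e_prev≈0.112734; u=1/2·2.395703+0·25.903142+1/2·0.112734≈1.254219; next y=1/10·0.604297+1/2·1.254219≈0.687539
n=11: y≈0.687539, sp=3, e=sp−y≈2.312461; I≈28.215603, D=e−e_prev≈-0.083242; u=1/2·2.312461+0·28.215603+1/2·(-0.083242)≈1.114609; next y=1/10·0.687539+1/2·1.114609≈0.626059
n=12: y≈0.626059, sp=3, e=sp−y≈2.373941; I≈30.589544, D=e−e_prev≈0.061480; u=1/2·2.373941+0·30.589544+1/2·0.061480≈1.217711; next y=1/10·0.626059+1/2·1.217711≈0.671461
n=13: y≈0.671461, sp=3, e=sp−y≈2.328539; I≈32.918083, D=e−e_prev≈-0.045403; u=1/2·2.328539+0·32.918083+1/2·(-0.045403)≈1.141568; next y=1/10·0.671461+1/2·1.141568≈0.637930
n=14: y≈0.637930, sp=3, e=sp−y≈2.362070; I≈35.280153, D=e−e_prev≈0.033531; u=1/2·2.362070+0·35.280153+1/2·0.033531≈1.197801; next y=1/10·0.637930+1/2·1.197801≈0.662693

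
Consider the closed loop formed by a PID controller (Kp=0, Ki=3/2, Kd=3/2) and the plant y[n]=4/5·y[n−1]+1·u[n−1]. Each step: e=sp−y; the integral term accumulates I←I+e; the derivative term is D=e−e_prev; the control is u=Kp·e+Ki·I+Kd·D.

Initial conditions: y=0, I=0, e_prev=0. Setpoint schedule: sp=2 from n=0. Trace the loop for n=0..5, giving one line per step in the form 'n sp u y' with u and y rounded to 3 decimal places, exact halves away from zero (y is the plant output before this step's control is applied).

(exact arithmetic carried between steps; '≈' marks a value shown rounded to 6 d.p. or computed from one; I and e_prev carry over from the previous line; the table rounds u and y to 3 d.p., halves away from zero)
n=0: y=0, sp=2, e=sp−y=2; I=2, D=e−e_prev=2; u=0·2+3/2·2+3/2·2=6; next y=4/5·0+1·6=6
n=1: y=6, sp=2, e=sp−y=-4; I=-2, D=e−e_prev=-6; u=0·(-4)+3/2·(-2)+3/2·(-6)=-12; next y=4/5·6+1·(-12)=-7.2
n=2: y=-7.2, sp=2, e=sp−y=9.2; I=7.2, D=e−e_prev=13.2; u=0·9.2+3/2·7.2+3/2·13.2=30.6; next y=4/5·(-7.2)+1·30.6=24.84
n=3: y=24.84, sp=2, e=sp−y=-22.84; I=-15.64, D=e−e_prev=-32.04; u=0·(-22.84)+3/2·(-15.64)+3/2·(-32.04)=-71.52; next y=4/5·24.84+1·(-71.52)=-51.648
n=4: y=-51.648, sp=2, e=sp−y=53.648; I=38.008, D=e−e_prev=76.488; u=0·53.648+3/2·38.008+3/2·76.488=171.744; next y=4/5·(-51.648)+1·171.744=130.4256
n=5: y=130.4256, sp=2, e=sp−y=-128.4256; I=-90.4176, D=e−e_prev=-182.0736; u=0·(-128.4256)+3/2·(-90.4176)+3/2·(-182.0736)=-408.7368; next y=4/5·130.4256+1·(-408.7368)=-304.39632

0 2 6.000 0.000
1 2 -12.000 6.000
2 2 30.600 -7.200
3 2 -71.520 24.840
4 2 171.744 -51.648
5 2 -408.737 130.426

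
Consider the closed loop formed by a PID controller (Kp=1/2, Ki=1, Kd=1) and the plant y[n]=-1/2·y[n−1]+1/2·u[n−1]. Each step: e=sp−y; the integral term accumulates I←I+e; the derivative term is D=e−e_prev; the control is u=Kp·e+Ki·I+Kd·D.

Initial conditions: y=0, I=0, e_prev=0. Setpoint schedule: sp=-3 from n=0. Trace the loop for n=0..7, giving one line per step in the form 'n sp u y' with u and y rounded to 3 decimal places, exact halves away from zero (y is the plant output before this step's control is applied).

0 -3 -7.500 0.000
1 -3 1.875 -3.750
2 -3 -17.531 2.813
3 -3 15.680 -10.172
4 -3 -47.877 12.926
5 -3 67.613 -30.401
6 -3 -146.834 49.007
7 -3 247.886 -97.921

(exact arithmetic carried between steps; '≈' marks a value shown rounded to 6 d.p. or computed from one; I and e_prev carry over from the previous line; the table rounds u and y to 3 d.p., halves away from zero)
n=0: y=0, sp=-3, e=sp−y=-3; I=-3, D=e−e_prev=-3; u=1/2·(-3)+1·(-3)+1·(-3)=-7.5; next y=-1/2·0+1/2·(-7.5)=-3.75
n=1: y=-3.75, sp=-3, e=sp−y=0.75; I=-2.25, D=e−e_prev=3.75; u=1/2·0.75+1·(-2.25)+1·3.75=1.875; next y=-1/2·(-3.75)+1/2·1.875=2.8125
n=2: y=2.8125, sp=-3, e=sp−y=-5.8125; I=-8.0625, D=e−e_prev=-6.5625; u=1/2·(-5.8125)+1·(-8.0625)+1·(-6.5625)=-17.53125; next y=-1/2·2.8125+1/2·(-17.53125)=-10.171875
n=3: y=-10.171875, sp=-3, e=sp−y=7.171875; I=-0.890625, D=e−e_prev=12.984375; u=1/2·7.171875+1·(-0.890625)+1·12.984375≈15.679688; next y=-1/2·(-10.171875)+1/2·15.679688≈12.925781
n=4: y≈12.925781, sp=-3, e=sp−y≈-15.925781; I≈-16.816406, D=e−e_prev≈-23.097656; u=1/2·(-15.925781)+1·(-16.816406)+1·(-23.097656)≈-47.876953; next y=-1/2·12.925781+1/2·(-47.876953)≈-30.401367
n=5: y≈-30.401367, sp=-3, e=sp−y≈27.401367; I≈10.584961, D=e−e_prev≈43.327148; u=1/2·27.401367+1·10.584961+1·43.327148≈67.612793; next y=-1/2·(-30.401367)+1/2·67.612793≈49.007080
n=6: y≈49.007080, sp=-3, e=sp−y≈-52.007080; I≈-41.422119, D=e−e_prev≈-79.408447; u=1/2·(-52.007080)+1·(-41.422119)+1·(-79.408447)≈-146.834106; next y=-1/2·49.007080+1/2·(-146.834106)≈-97.920593
n=7: y≈-97.920593, sp=-3, e=sp−y≈94.920593; I≈53.498474, D=e−e_prev≈146.927673; u=1/2·94.920593+1·53.498474+1·146.927673≈247.886444; next y=-1/2·(-97.920593)+1/2·247.886444≈172.903519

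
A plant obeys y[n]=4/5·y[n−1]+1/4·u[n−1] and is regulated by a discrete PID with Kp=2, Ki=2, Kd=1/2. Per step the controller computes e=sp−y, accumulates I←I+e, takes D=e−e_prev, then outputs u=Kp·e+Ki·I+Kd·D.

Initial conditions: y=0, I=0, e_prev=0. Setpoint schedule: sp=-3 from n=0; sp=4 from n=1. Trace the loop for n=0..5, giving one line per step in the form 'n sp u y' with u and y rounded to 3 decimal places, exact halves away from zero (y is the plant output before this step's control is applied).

(exact arithmetic carried between steps; '≈' marks a value shown rounded to 6 d.p. or computed from one; I and e_prev carry over from the previous line; the table rounds u and y to 3 d.p., halves away from zero)
n=0: y=0, sp=-3, e=sp−y=-3; I=-3, D=e−e_prev=-3; u=2·(-3)+2·(-3)+1/2·(-3)=-13.5; next y=4/5·0+1/4·(-13.5)=-3.375
n=1: y=-3.375, sp=4, e=sp−y=7.375; I=4.375, D=e−e_prev=10.375; u=2·7.375+2·4.375+1/2·10.375=28.6875; next y=4/5·(-3.375)+1/4·28.6875=4.471875
n=2: y=4.471875, sp=4, e=sp−y=-0.471875; I=3.903125, D=e−e_prev=-7.846875; u=2·(-0.471875)+2·3.903125+1/2·(-7.846875)≈2.939063; next y=4/5·4.471875+1/4·2.939063≈4.312266
n=3: y≈4.312266, sp=4, e=sp−y≈-0.312266; I≈3.590859, D=e−e_prev≈0.159609; u=2·(-0.312266)+2·3.590859+1/2·0.159609≈6.636992; next y=4/5·4.312266+1/4·6.636992≈5.109061
n=4: y≈5.109061, sp=4, e=sp−y≈-1.109061; I≈2.481799, D=e−e_prev≈-0.796795; u=2·(-1.109061)+2·2.481799+1/2·(-0.796795)≈2.347079; next y=4/5·5.109061+1/4·2.347079≈4.674018
n=5: y≈4.674018, sp=4, e=sp−y≈-0.674018; I≈1.807781, D=e−e_prev≈0.435042; u=2·(-0.674018)+2·1.807781+1/2·0.435042≈2.485046; next y=4/5·4.674018+1/4·2.485046≈4.360476

0 -3 -13.500 0.000
1 4 28.688 -3.375
2 4 2.939 4.472
3 4 6.637 4.312
4 4 2.347 5.109
5 4 2.485 4.674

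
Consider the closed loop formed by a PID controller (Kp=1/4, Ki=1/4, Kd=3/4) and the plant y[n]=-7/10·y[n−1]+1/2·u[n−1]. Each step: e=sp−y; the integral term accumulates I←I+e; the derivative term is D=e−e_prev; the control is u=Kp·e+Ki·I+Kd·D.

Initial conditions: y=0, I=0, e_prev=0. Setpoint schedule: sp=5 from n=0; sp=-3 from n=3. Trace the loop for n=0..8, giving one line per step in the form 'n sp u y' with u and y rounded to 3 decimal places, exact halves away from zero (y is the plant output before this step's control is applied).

0 5 6.250 0.000
1 5 -0.156 3.125
2 5 9.395 -2.266
3 -3 -13.518 6.283
4 -3 18.373 -11.157
5 -3 -27.860 16.997
6 -3 41.787 -25.828
7 -3 -65.626 38.973
8 -3 96.315 -60.094

(exact arithmetic carried between steps; '≈' marks a value shown rounded to 6 d.p. or computed from one; I and e_prev carry over from the previous line; the table rounds u and y to 3 d.p., halves away from zero)
n=0: y=0, sp=5, e=sp−y=5; I=5, D=e−e_prev=5; u=1/4·5+1/4·5+3/4·5=6.25; next y=-7/10·0+1/2·6.25=3.125
n=1: y=3.125, sp=5, e=sp−y=1.875; I=6.875, D=e−e_prev=-3.125; u=1/4·1.875+1/4·6.875+3/4·(-3.125)=-0.15625; next y=-7/10·3.125+1/2·(-0.15625)=-2.265625
n=2: y=-2.265625, sp=5, e=sp−y=7.265625; I=14.140625, D=e−e_prev=5.390625; u=1/4·7.265625+1/4·14.140625+3/4·5.390625≈9.394531; next y=-7/10·(-2.265625)+1/2·9.394531≈6.283203
n=3: y≈6.283203, sp=-3, e=sp−y≈-9.283203; I≈4.857422, D=e−e_prev≈-16.548828; u=1/4·(-9.283203)+1/4·4.857422+3/4·(-16.548828)≈-13.518066; next y=-7/10·6.283203+1/2·(-13.518066)≈-11.157275
n=4: y≈-11.157275, sp=-3, e=sp−y≈8.157275; I≈13.014697, D=e−e_prev≈17.440479; u=1/4·8.157275+1/4·13.014697+3/4·17.440479≈18.373352; next y=-7/10·(-11.157275)+1/2·18.373352≈16.996769
n=5: y≈16.996769, sp=-3, e=sp−y≈-19.996769; I≈-6.982072, D=e−e_prev≈-28.154044; u=1/4·(-19.996769)+1/4·(-6.982072)+3/4·(-28.154044)≈-27.860243; next y=-7/10·16.996769+1/2·(-27.860243)≈-25.827860
n=6: y≈-25.827860, sp=-3, e=sp−y≈22.827860; I≈15.845788, D=e−e_prev≈42.824629; u=1/4·22.827860+1/4·15.845788+3/4·42.824629≈41.786883; next y=-7/10·(-25.827860)+1/2·41.786883≈38.972944
n=7: y≈38.972944, sp=-3, e=sp−y≈-41.972944; I≈-26.127155, D=e−e_prev≈-64.800803; u=1/4·(-41.972944)+1/4·(-26.127155)+3/4·(-64.800803)≈-65.625627; next y=-7/10·38.972944+1/2·(-65.625627)≈-60.093874
n=8: y≈-60.093874, sp=-3, e=sp−y≈57.093874; I≈30.966719, D=e−e_prev≈99.066818; u=1/4·57.093874+1/4·30.966719+3/4·99.066818≈96.315261; next y=-7/10·(-60.093874)+1/2·96.315261≈90.223343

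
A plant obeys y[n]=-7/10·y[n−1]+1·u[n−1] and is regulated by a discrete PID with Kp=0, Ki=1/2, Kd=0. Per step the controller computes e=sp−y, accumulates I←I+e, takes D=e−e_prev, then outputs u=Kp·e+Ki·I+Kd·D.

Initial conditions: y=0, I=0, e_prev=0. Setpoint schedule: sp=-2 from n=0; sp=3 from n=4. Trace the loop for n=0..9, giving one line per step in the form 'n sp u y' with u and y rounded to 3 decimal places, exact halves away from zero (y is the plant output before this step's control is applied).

0 -2 -1.000 0.000
1 -2 -1.500 -1.000
2 -2 -2.100 -0.800
3 -2 -2.330 -1.540
4 3 -0.204 -1.252
5 3 0.960 0.672
6 3 2.215 0.489
7 3 2.779 1.873
8 3 3.545 1.468
9 3 3.786 2.517

(exact arithmetic carried between steps; '≈' marks a value shown rounded to 6 d.p. or computed from one; I and e_prev carry over from the previous line; the table rounds u and y to 3 d.p., halves away from zero)
n=0: y=0, sp=-2, e=sp−y=-2; I=-2, D=e−e_prev=-2; u=0·(-2)+1/2·(-2)+0·(-2)=-1; next y=-7/10·0+1·(-1)=-1
n=1: y=-1, sp=-2, e=sp−y=-1; I=-3, D=e−e_prev=1; u=0·(-1)+1/2·(-3)+0·1=-1.5; next y=-7/10·(-1)+1·(-1.5)=-0.8
n=2: y=-0.8, sp=-2, e=sp−y=-1.2; I=-4.2, D=e−e_prev=-0.2; u=0·(-1.2)+1/2·(-4.2)+0·(-0.2)=-2.1; next y=-7/10·(-0.8)+1·(-2.1)=-1.54
n=3: y=-1.54, sp=-2, e=sp−y=-0.46; I=-4.66, D=e−e_prev=0.74; u=0·(-0.46)+1/2·(-4.66)+0·0.74=-2.33; next y=-7/10·(-1.54)+1·(-2.33)=-1.252
n=4: y=-1.252, sp=3, e=sp−y=4.252; I=-0.408, D=e−e_prev=4.712; u=0·4.252+1/2·(-0.408)+0·4.712=-0.204; next y=-7/10·(-1.252)+1·(-0.204)=0.6724
n=5: y=0.6724, sp=3, e=sp−y=2.3276; I=1.9196, D=e−e_prev=-1.9244; u=0·2.3276+1/2·1.9196+0·(-1.9244)=0.9598; next y=-7/10·0.6724+1·0.9598=0.48912
n=6: y=0.48912, sp=3, e=sp−y=2.51088; I=4.43048, D=e−e_prev=0.18328; u=0·2.51088+1/2·4.43048+0·0.18328=2.21524; next y=-7/10·0.48912+1·2.21524=1.872856
n=7: y=1.872856, sp=3, e=sp−y=1.127144; I=5.557624, D=e−e_prev=-1.383736; u=0·1.127144+1/2·5.557624+0·(-1.383736)=2.778812; next y=-7/10·1.872856+1·2.778812≈1.467813
n=8: y≈1.467813, sp=3, e=sp−y≈1.532187; I≈7.089811, D=e−e_prev≈0.405043; u=0·1.532187+1/2·7.089811+0·0.405043≈3.544906; next y=-7/10·1.467813+1·3.544906≈2.517437
n=9: y≈2.517437, sp=3, e=sp−y≈0.482563; I≈7.572375, D=e−e_prev≈-1.049624; u=0·0.482563+1/2·7.572375+0·(-1.049624)≈3.786187; next y=-7/10·2.517437+1·3.786187≈2.023982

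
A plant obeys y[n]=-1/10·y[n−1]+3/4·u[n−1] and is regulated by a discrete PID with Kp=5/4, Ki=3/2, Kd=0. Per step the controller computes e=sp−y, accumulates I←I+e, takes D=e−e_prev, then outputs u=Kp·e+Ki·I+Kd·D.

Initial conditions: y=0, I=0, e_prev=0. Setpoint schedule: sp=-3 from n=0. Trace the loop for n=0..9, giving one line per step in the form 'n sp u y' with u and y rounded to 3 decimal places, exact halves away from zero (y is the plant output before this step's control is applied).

(exact arithmetic carried between steps; '≈' marks a value shown rounded to 6 d.p. or computed from one; I and e_prev carry over from the previous line; the table rounds u and y to 3 d.p., halves away from zero)
n=0: y=0, sp=-3, e=sp−y=-3; I=-3, D=e−e_prev=-3; u=5/4·(-3)+3/2·(-3)+0·(-3)=-8.25; next y=-1/10·0+3/4·(-8.25)=-6.1875
n=1: y=-6.1875, sp=-3, e=sp−y=3.1875; I=0.1875, D=e−e_prev=6.1875; u=5/4·3.1875+3/2·0.1875+0·6.1875=4.265625; next y=-1/10·(-6.1875)+3/4·4.265625≈3.817969
n=2: y≈3.817969, sp=-3, e=sp−y≈-6.817969; I≈-6.630469, D=e−e_prev≈-10.005469; u=5/4·(-6.817969)+3/2·(-6.630469)+0·(-10.005469)≈-18.468164; next y=-1/10·3.817969+3/4·(-18.468164)≈-14.232920
n=3: y≈-14.232920, sp=-3, e=sp−y≈11.232920; I≈4.602451, D=e−e_prev≈18.050889; u=5/4·11.232920+3/2·4.602451+0·18.050889≈20.944827; next y=-1/10·(-14.232920)+3/4·20.944827≈17.131912
n=4: y≈17.131912, sp=-3, e=sp−y≈-20.131912; I≈-15.529461, D=e−e_prev≈-31.364832; u=5/4·(-20.131912)+3/2·(-15.529461)+0·(-31.364832)≈-48.459081; next y=-1/10·17.131912+3/4·(-48.459081)≈-38.057502
n=5: y≈-38.057502, sp=-3, e=sp−y≈35.057502; I≈19.528041, D=e−e_prev≈55.189414; u=5/4·35.057502+3/2·19.528041+0·55.189414≈73.113940; next y=-1/10·(-38.057502)+3/4·73.113940≈58.641205
n=6: y≈58.641205, sp=-3, e=sp−y≈-61.641205; I≈-42.113164, D=e−e_prev≈-96.698707; u=5/4·(-61.641205)+3/2·(-42.113164)+0·(-96.698707)≈-140.221251; next y=-1/10·58.641205+3/4·(-140.221251)≈-111.030059
n=7: y≈-111.030059, sp=-3, e=sp−y≈108.030059; I≈65.916896, D=e−e_prev≈169.671264; u=5/4·108.030059+3/2·65.916896+0·169.671264≈233.912917; next y=-1/10·(-111.030059)+3/4·233.912917≈186.537694
n=8: y≈186.537694, sp=-3, e=sp−y≈-189.537694; I≈-123.620798, D=e−e_prev≈-297.567753; u=5/4·(-189.537694)+3/2·(-123.620798)+0·(-297.567753)≈-422.353315; next y=-1/10·186.537694+3/4·(-422.353315)≈-335.418755
n=9: y≈-335.418755, sp=-3, e=sp−y≈332.418755; I≈208.797957, D=e−e_prev≈521.956449; u=5/4·332.418755+3/2·208.797957+0·521.956449≈728.720380; next y=-1/10·(-335.418755)+3/4·728.720380≈580.082160

0 -3 -8.250 0.000
1 -3 4.266 -6.188
2 -3 -18.468 3.818
3 -3 20.945 -14.233
4 -3 -48.459 17.132
5 -3 73.114 -38.058
6 -3 -140.221 58.641
7 -3 233.913 -111.030
8 -3 -422.353 186.538
9 -3 728.720 -335.419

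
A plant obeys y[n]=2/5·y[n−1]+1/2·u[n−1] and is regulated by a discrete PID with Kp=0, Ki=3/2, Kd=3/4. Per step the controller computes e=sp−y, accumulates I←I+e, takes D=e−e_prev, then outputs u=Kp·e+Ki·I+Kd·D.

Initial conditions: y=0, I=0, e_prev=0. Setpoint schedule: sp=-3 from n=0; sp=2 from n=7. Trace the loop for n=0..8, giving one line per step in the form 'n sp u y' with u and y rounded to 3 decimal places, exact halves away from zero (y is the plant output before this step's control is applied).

0 -3 -6.750 0.000
1 -3 -1.406 -3.375
2 -3 -6.349 -2.053
3 -3 -2.407 -3.996
4 -3 -5.057 -2.802
5 -3 -2.552 -3.649
6 -3 -4.269 -2.736
7 2 8.379 -3.229
8 2 -1.683 2.898

(exact arithmetic carried between steps; '≈' marks a value shown rounded to 6 d.p. or computed from one; I and e_prev carry over from the previous line; the table rounds u and y to 3 d.p., halves away from zero)
n=0: y=0, sp=-3, e=sp−y=-3; I=-3, D=e−e_prev=-3; u=0·(-3)+3/2·(-3)+3/4·(-3)=-6.75; next y=2/5·0+1/2·(-6.75)=-3.375
n=1: y=-3.375, sp=-3, e=sp−y=0.375; I=-2.625, D=e−e_prev=3.375; u=0·0.375+3/2·(-2.625)+3/4·3.375=-1.40625; next y=2/5·(-3.375)+1/2·(-1.40625)=-2.053125
n=2: y=-2.053125, sp=-3, e=sp−y=-0.946875; I=-3.571875, D=e−e_prev=-1.321875; u=0·(-0.946875)+3/2·(-3.571875)+3/4·(-1.321875)≈-6.349219; next y=2/5·(-2.053125)+1/2·(-6.349219)≈-3.995859
n=3: y≈-3.995859, sp=-3, e=sp−y≈0.995859; I≈-2.576016, D=e−e_prev≈1.942734; u=0·0.995859+3/2·(-2.576016)+3/4·1.942734≈-2.406973; next y=2/5·(-3.995859)+1/2·(-2.406973)≈-2.801830
n=4: y≈-2.801830, sp=-3, e=sp−y≈-0.198170; I≈-2.774186, D=e−e_prev≈-1.194029; u=0·(-0.198170)+3/2·(-2.774186)+3/4·(-1.194029)≈-5.056800; next y=2/5·(-2.801830)+1/2·(-5.056800)≈-3.649132
n=5: y≈-3.649132, sp=-3, e=sp−y≈0.649132; I≈-2.125053, D=e−e_prev≈0.847302; u=0·0.649132+3/2·(-2.125053)+3/4·0.847302≈-2.552103; next y=2/5·(-3.649132)+1/2·(-2.552103)≈-2.735705
n=6: y≈-2.735705, sp=-3, e=sp−y≈-0.264295; I≈-2.389349, D=e−e_prev≈-0.913428; u=0·(-0.264295)+3/2·(-2.389349)+3/4·(-0.913428)≈-4.269094; next y=2/5·(-2.735705)+1/2·(-4.269094)≈-3.228829
n=7: y≈-3.228829, sp=2, e=sp−y≈5.228829; I≈2.839480, D=e−e_prev≈5.493124; u=0·5.228829+3/2·2.839480+3/4·5.493124≈8.379063; next y=2/5·(-3.228829)+1/2·8.379063≈2.898000
n=8: y≈2.898000, sp=2, e=sp−y≈-0.898000; I≈1.941480, D=e−e_prev≈-6.126829; u=0·(-0.898000)+3/2·1.941480+3/4·(-6.126829)≈-1.682902; next y=2/5·2.898000+1/2·(-1.682902)≈0.317749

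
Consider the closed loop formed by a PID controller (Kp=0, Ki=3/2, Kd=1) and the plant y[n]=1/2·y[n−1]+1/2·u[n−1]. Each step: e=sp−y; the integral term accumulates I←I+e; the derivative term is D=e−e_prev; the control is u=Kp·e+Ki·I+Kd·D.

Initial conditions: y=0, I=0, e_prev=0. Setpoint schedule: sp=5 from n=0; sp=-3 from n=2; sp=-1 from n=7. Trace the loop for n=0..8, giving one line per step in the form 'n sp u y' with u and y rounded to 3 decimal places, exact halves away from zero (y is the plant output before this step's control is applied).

0 5 12.500 0.000
1 5 -0.625 6.250
2 -3 -7.656 2.813
3 -3 1.273 -2.422
4 -3 -9.447 -0.574
5 -3 -0.147 -5.011
6 -3 -7.647 -2.579
7 -1 5.488 -5.113
8 -1 -6.128 0.188

(exact arithmetic carried between steps; '≈' marks a value shown rounded to 6 d.p. or computed from one; I and e_prev carry over from the previous line; the table rounds u and y to 3 d.p., halves away from zero)
n=0: y=0, sp=5, e=sp−y=5; I=5, D=e−e_prev=5; u=0·5+3/2·5+1·5=12.5; next y=1/2·0+1/2·12.5=6.25
n=1: y=6.25, sp=5, e=sp−y=-1.25; I=3.75, D=e−e_prev=-6.25; u=0·(-1.25)+3/2·3.75+1·(-6.25)=-0.625; next y=1/2·6.25+1/2·(-0.625)=2.8125
n=2: y=2.8125, sp=-3, e=sp−y=-5.8125; I=-2.0625, D=e−e_prev=-4.5625; u=0·(-5.8125)+3/2·(-2.0625)+1·(-4.5625)=-7.65625; next y=1/2·2.8125+1/2·(-7.65625)=-2.421875
n=3: y=-2.421875, sp=-3, e=sp−y=-0.578125; I=-2.640625, D=e−e_prev=5.234375; u=0·(-0.578125)+3/2·(-2.640625)+1·5.234375≈1.273438; next y=1/2·(-2.421875)+1/2·1.273438≈-0.574219
n=4: y≈-0.574219, sp=-3, e=sp−y≈-2.425781; I≈-5.066406, D=e−e_prev≈-1.847656; u=0·(-2.425781)+3/2·(-5.066406)+1·(-1.847656)≈-9.447266; next y=1/2·(-0.574219)+1/2·(-9.447266)≈-5.010742
n=5: y≈-5.010742, sp=-3, e=sp−y≈2.010742; I≈-3.055664, D=e−e_prev≈4.436523; u=0·2.010742+3/2·(-3.055664)+1·4.436523≈-0.146973; next y=1/2·(-5.010742)+1/2·(-0.146973)≈-2.578857
n=6: y≈-2.578857, sp=-3, e=sp−y≈-0.421143; I≈-3.476807, D=e−e_prev≈-2.431885; u=0·(-0.421143)+3/2·(-3.476807)+1·(-2.431885)≈-7.647095; next y=1/2·(-2.578857)+1/2·(-7.647095)≈-5.112976
n=7: y≈-5.112976, sp=-1, e=sp−y≈4.112976; I≈0.636169, D=e−e_prev≈4.534119; u=0·4.112976+3/2·0.636169+1·4.534119≈5.488373; next y=1/2·(-5.112976)+1/2·5.488373≈0.187698
n=8: y≈0.187698, sp=-1, e=sp−y≈-1.187698; I≈-0.551529, D=e−e_prev≈-5.300674; u=0·(-1.187698)+3/2·(-0.551529)+1·(-5.300674)≈-6.127968; next y=1/2·0.187698+1/2·(-6.127968)≈-2.970135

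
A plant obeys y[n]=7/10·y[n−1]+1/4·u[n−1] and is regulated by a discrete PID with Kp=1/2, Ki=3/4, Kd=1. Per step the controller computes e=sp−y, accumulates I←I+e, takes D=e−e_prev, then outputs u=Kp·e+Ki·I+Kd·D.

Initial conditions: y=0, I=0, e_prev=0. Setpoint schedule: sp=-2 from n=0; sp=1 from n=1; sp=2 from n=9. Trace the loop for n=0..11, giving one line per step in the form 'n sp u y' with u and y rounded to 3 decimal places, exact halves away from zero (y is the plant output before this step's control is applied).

(exact arithmetic carried between steps; '≈' marks a value shown rounded to 6 d.p. or computed from one; I and e_prev carry over from the previous line; the table rounds u and y to 3 d.p., halves away from zero)
n=0: y=0, sp=-2, e=sp−y=-2; I=-2, D=e−e_prev=-2; u=1/2·(-2)+3/4·(-2)+1·(-2)=-4.5; next y=7/10·0+1/4·(-4.5)=-1.125
n=1: y=-1.125, sp=1, e=sp−y=2.125; I=0.125, D=e−e_prev=4.125; u=1/2·2.125+3/4·0.125+1·4.125=5.28125; next y=7/10·(-1.125)+1/4·5.28125≈0.532813
n=2: y≈0.532813, sp=1, e=sp−y≈0.467188; I≈0.592188, D=e−e_prev≈-1.657813; u=1/2·0.467188+3/4·0.592188+1·(-1.657813)≈-0.980078; next y=7/10·0.532813+1/4·(-0.980078)≈0.127949
n=3: y≈0.127949, sp=1, e=sp−y≈0.872051; I≈1.464238, D=e−e_prev≈0.404863; u=1/2·0.872051+3/4·1.464238+1·0.404863≈1.939067; next y=7/10·0.127949+1/4·1.939067≈0.574331
n=4: y≈0.574331, sp=1, e=sp−y≈0.425669; I≈1.889907, D=e−e_prev≈-0.446382; u=1/2·0.425669+3/4·1.889907+1·(-0.446382)≈1.183883; next y=7/10·0.574331+1/4·1.183883≈0.698003
n=5: y≈0.698003, sp=1, e=sp−y≈0.301997; I≈2.191904, D=e−e_prev≈-0.123671; u=1/2·0.301997+3/4·2.191904+1·(-0.123671)≈1.671256; next y=7/10·0.698003+1/4·1.671256≈0.906416
n=6: y≈0.906416, sp=1, e=sp−y≈0.093584; I≈2.285489, D=e−e_prev≈-0.208413; u=1/2·0.093584+3/4·2.285489+1·(-0.208413)≈1.552495; next y=7/10·0.906416+1/4·1.552495≈1.022615
n=7: y≈1.022615, sp=1, e=sp−y≈-0.022615; I≈2.262874, D=e−e_prev≈-0.116199; u=1/2·(-0.022615)+3/4·2.262874+1·(-0.116199)≈1.569649; next y=7/10·1.022615+1/4·1.569649≈1.108243
n=8: y≈1.108243, sp=1, e=sp−y≈-0.108243; I≈2.154631, D=e−e_prev≈-0.085628; u=1/2·(-0.108243)+3/4·2.154631+1·(-0.085628)≈1.476224; next y=7/10·1.108243+1/4·1.476224≈1.144826
n=9: y≈1.144826, sp=2, e=sp−y≈0.855174; I≈3.009805, D=e−e_prev≈0.963417; u=1/2·0.855174+3/4·3.009805+1·0.963417≈3.648358; next y=7/10·1.144826+1/4·3.648358≈1.713468
n=10: y≈1.713468, sp=2, e=sp−y≈0.286532; I≈3.296338, D=e−e_prev≈-0.568642; u=1/2·0.286532+3/4·3.296338+1·(-0.568642)≈2.046878; next y=7/10·1.713468+1/4·2.046878≈1.711147
n=11: y≈1.711147, sp=2, e=sp−y≈0.288853; I≈3.585191, D=e−e_prev≈0.002321; u=1/2·0.288853+3/4·3.585191+1·0.002321≈2.835641; next y=7/10·1.711147+1/4·2.835641≈1.906713

0 -2 -4.500 0.000
1 1 5.281 -1.125
2 1 -0.980 0.533
3 1 1.939 0.128
4 1 1.184 0.574
5 1 1.671 0.698
6 1 1.552 0.906
7 1 1.570 1.023
8 1 1.476 1.108
9 2 3.648 1.145
10 2 2.047 1.713
11 2 2.836 1.711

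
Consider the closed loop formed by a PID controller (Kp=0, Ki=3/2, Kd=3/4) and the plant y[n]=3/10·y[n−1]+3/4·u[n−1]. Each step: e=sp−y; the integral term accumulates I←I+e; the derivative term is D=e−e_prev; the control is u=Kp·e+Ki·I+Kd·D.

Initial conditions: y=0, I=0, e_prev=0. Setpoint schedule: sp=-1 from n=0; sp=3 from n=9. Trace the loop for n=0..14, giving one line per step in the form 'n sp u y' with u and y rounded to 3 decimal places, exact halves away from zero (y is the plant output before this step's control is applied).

(exact arithmetic carried between steps; '≈' marks a value shown rounded to 6 d.p. or computed from one; I and e_prev carry over from the previous line; the table rounds u and y to 3 d.p., halves away from zero)
n=0: y=0, sp=-1, e=sp−y=-1; I=-1, D=e−e_prev=-1; u=0·(-1)+3/2·(-1)+3/4·(-1)=-2.25; next y=3/10·0+3/4·(-2.25)=-1.6875
n=1: y=-1.6875, sp=-1, e=sp−y=0.6875; I=-0.3125, D=e−e_prev=1.6875; u=0·0.6875+3/2·(-0.3125)+3/4·1.6875=0.796875; next y=3/10·(-1.6875)+3/4·0.796875≈0.091406
n=2: y≈0.091406, sp=-1, e=sp−y≈-1.091406; I≈-1.403906, D=e−e_prev≈-1.778906; u=0·(-1.091406)+3/2·(-1.403906)+3/4·(-1.778906)≈-3.440039; next y=3/10·0.091406+3/4·(-3.440039)≈-2.552607
n=3: y≈-2.552607, sp=-1, e=sp−y≈1.552607; I≈0.148701, D=e−e_prev≈2.644014; u=0·1.552607+3/2·0.148701+3/4·2.644014≈2.206062; next y=3/10·(-2.552607)+3/4·2.206062≈0.888764
n=4: y≈0.888764, sp=-1, e=sp−y≈-1.888764; I≈-1.740063, D=e−e_prev≈-3.441372; u=0·(-1.888764)+3/2·(-1.740063)+3/4·(-3.441372)≈-5.191123; next y=3/10·0.888764+3/4·(-5.191123)≈-3.626713
n=5: y≈-3.626713, sp=-1, e=sp−y≈2.626713; I≈0.886650, D=e−e_prev≈4.515478; u=0·2.626713+3/2·0.886650+3/4·4.515478≈4.716583; next y=3/10·(-3.626713)+3/4·4.716583≈2.449424
n=6: y≈2.449424, sp=-1, e=sp−y≈-3.449424; I≈-2.562773, D=e−e_prev≈-6.076137; u=0·(-3.449424)+3/2·(-2.562773)+3/4·(-6.076137)≈-8.401263; next y=3/10·2.449424+3/4·(-8.401263)≈-5.566120
n=7: y≈-5.566120, sp=-1, e=sp−y≈4.566120; I≈2.003347, D=e−e_prev≈8.015544; u=0·4.566120+3/2·2.003347+3/4·8.015544≈9.016678; next y=3/10·(-5.566120)+3/4·9.016678≈5.092672
n=8: y≈5.092672, sp=-1, e=sp−y≈-6.092672; I≈-4.089326, D=e−e_prev≈-10.658792; u=0·(-6.092672)+3/2·(-4.089326)+3/4·(-10.658792)≈-14.128083; next y=3/10·5.092672+3/4·(-14.128083)≈-9.068260
n=9: y≈-9.068260, sp=3, e=sp−y≈12.068260; I≈7.978935, D=e−e_prev≈18.160933; u=0·12.068260+3/2·7.978935+3/4·18.160933≈25.589101; next y=3/10·(-9.068260)+3/4·25.589101≈16.471348
n=10: y≈16.471348, sp=3, e=sp−y≈-13.471348; I≈-5.492413, D=e−e_prev≈-25.539608; u=0·(-13.471348)+3/2·(-5.492413)+3/4·(-25.539608)≈-27.393326; next y=3/10·16.471348+3/4·(-27.393326)≈-15.603590
n=11: y≈-15.603590, sp=3, e=sp−y≈18.603590; I≈13.111177, D=e−e_prev≈32.074938; u=0·18.603590+3/2·13.111177+3/4·32.074938≈43.722969; next y=3/10·(-15.603590)+3/4·43.722969≈28.111150
n=12: y≈28.111150, sp=3, e=sp−y≈-25.111150; I≈-11.999973, D=e−e_prev≈-43.714740; u=0·(-25.111150)+3/2·(-11.999973)+3/4·(-43.714740)≈-50.786014; next y=3/10·28.111150+3/4·(-50.786014)≈-29.656166
n=13: y≈-29.656166, sp=3, e=sp−y≈32.656166; I≈20.656193, D=e−e_prev≈57.767315; u=0·32.656166+3/2·20.656193+3/4·57.767315≈74.309776; next y=3/10·(-29.656166)+3/4·74.309776≈46.835482
n=14: y≈46.835482, sp=3, e=sp−y≈-43.835482; I≈-23.179289, D=e−e_prev≈-76.491648; u=0·(-43.835482)+3/2·(-23.179289)+3/4·(-76.491648)≈-92.137670; next y=3/10·46.835482+3/4·(-92.137670)≈-55.052608

0 -1 -2.250 0.000
1 -1 0.797 -1.688
2 -1 -3.440 0.091
3 -1 2.206 -2.553
4 -1 -5.191 0.889
5 -1 4.717 -3.627
6 -1 -8.401 2.449
7 -1 9.017 -5.566
8 -1 -14.128 5.093
9 3 25.589 -9.068
10 3 -27.393 16.471
11 3 43.723 -15.604
12 3 -50.786 28.111
13 3 74.310 -29.656
14 3 -92.138 46.835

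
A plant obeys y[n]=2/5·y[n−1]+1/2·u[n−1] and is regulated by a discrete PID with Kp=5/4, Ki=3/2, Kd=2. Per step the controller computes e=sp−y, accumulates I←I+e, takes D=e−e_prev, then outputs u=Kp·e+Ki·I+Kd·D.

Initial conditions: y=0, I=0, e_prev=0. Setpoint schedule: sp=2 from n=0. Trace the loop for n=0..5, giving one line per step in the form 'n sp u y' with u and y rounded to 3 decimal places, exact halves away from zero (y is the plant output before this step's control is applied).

(exact arithmetic carried between steps; '≈' marks a value shown rounded to 6 d.p. or computed from one; I and e_prev carry over from the previous line; the table rounds u and y to 3 d.p., halves away from zero)
n=0: y=0, sp=2, e=sp−y=2; I=2, D=e−e_prev=2; u=5/4·2+3/2·2+2·2=9.5; next y=2/5·0+1/2·9.5=4.75
n=1: y=4.75, sp=2, e=sp−y=-2.75; I=-0.75, D=e−e_prev=-4.75; u=5/4·(-2.75)+3/2·(-0.75)+2·(-4.75)=-14.0625; next y=2/5·4.75+1/2·(-14.0625)=-5.13125
n=2: y=-5.13125, sp=2, e=sp−y=7.13125; I=6.38125, D=e−e_prev=9.88125; u=5/4·7.13125+3/2·6.38125+2·9.88125≈38.248438; next y=2/5·(-5.13125)+1/2·38.248438≈17.071719
n=3: y≈17.071719, sp=2, e=sp−y≈-15.071719; I≈-8.690469, D=e−e_prev≈-22.202969; u=5/4·(-15.071719)+3/2·(-8.690469)+2·(-22.202969)≈-76.281289; next y=2/5·17.071719+1/2·(-76.281289)≈-31.311957
n=4: y≈-31.311957, sp=2, e=sp−y≈33.311957; I≈24.621488, D=e−e_prev≈48.383676; u=5/4·33.311957+3/2·24.621488+2·48.383676≈175.339530; next y=2/5·(-31.311957)+1/2·175.339530≈75.144982
n=5: y≈75.144982, sp=2, e=sp−y≈-73.144982; I≈-48.523494, D=e−e_prev≈-106.456939; u=5/4·(-73.144982)+3/2·(-48.523494)+2·(-106.456939)≈-377.130348; next y=2/5·75.144982+1/2·(-377.130348)≈-158.507181

0 2 9.500 0.000
1 2 -14.063 4.750
2 2 38.248 -5.131
3 2 -76.281 17.072
4 2 175.340 -31.312
5 2 -377.130 75.145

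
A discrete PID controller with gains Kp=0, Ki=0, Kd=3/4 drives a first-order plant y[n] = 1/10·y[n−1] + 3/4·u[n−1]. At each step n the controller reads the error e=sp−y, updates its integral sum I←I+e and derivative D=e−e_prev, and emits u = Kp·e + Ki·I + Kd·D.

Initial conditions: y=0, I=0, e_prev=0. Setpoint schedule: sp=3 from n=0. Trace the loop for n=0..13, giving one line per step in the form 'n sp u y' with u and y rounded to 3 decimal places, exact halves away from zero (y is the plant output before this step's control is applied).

0 3 2.250 0.000
1 3 -1.266 1.688
2 3 1.851 -0.780
3 3 -1.568 1.310
4 3 1.766 -1.045
5 3 -1.699 1.220
6 3 1.779 -1.152
7 3 -1.779 1.219
8 3 1.823 -1.212
9 3 -1.844 1.246
10 3 1.878 -1.258
11 3 -1.906 1.283
12 3 1.938 -1.301
13 3 -1.968 1.323

(exact arithmetic carried between steps; '≈' marks a value shown rounded to 6 d.p. or computed from one; I and e_prev carry over from the previous line; the table rounds u and y to 3 d.p., halves away from zero)
n=0: y=0, sp=3, e=sp−y=3; I=3, D=e−e_prev=3; u=0·3+0·3+3/4·3=2.25; next y=1/10·0+3/4·2.25=1.6875
n=1: y=1.6875, sp=3, e=sp−y=1.3125; I=4.3125, D=e−e_prev=-1.6875; u=0·1.3125+0·4.3125+3/4·(-1.6875)=-1.265625; next y=1/10·1.6875+3/4·(-1.265625)≈-0.780469
n=2: y≈-0.780469, sp=3, e=sp−y≈3.780469; I≈8.092969, D=e−e_prev≈2.467969; u=0·3.780469+0·8.092969+3/4·2.467969≈1.850977; next y=1/10·(-0.780469)+3/4·1.850977≈1.310186
n=3: y≈1.310186, sp=3, e=sp−y≈1.689814; I≈9.782783, D=e−e_prev≈-2.090654; u=0·1.689814+0·9.782783+3/4·(-2.090654)≈-1.567991; next y=1/10·1.310186+3/4·(-1.567991)≈-1.044974
n=4: y≈-1.044974, sp=3, e=sp−y≈4.044974; I≈13.827758, D=e−e_prev≈2.355160; u=0·4.044974+0·13.827758+3/4·2.355160≈1.766370; next y=1/10·(-1.044974)+3/4·1.766370≈1.220280
n=5: y≈1.220280, sp=3, e=sp−y≈1.779720; I≈15.607478, D=e−e_prev≈-2.265255; u=0·1.779720+0·15.607478+3/4·(-2.265255)≈-1.698941; next y=1/10·1.220280+3/4·(-1.698941)≈-1.152178
n=6: y≈-1.152178, sp=3, e=sp−y≈4.152178; I≈19.759655, D=e−e_prev≈2.372458; u=0·4.152178+0·19.759655+3/4·2.372458≈1.779343; next y=1/10·(-1.152178)+3/4·1.779343≈1.219290
n=7: y≈1.219290, sp=3, e=sp−y≈1.780710; I≈21.540366, D=e−e_prev≈-2.371467; u=0·1.780710+0·21.540366+3/4·(-2.371467)≈-1.778601; next y=1/10·1.219290+3/4·(-1.778601)≈-1.212021
n=8: y≈-1.212021, sp=3, e=sp−y≈4.212021; I≈25.752387, D=e−e_prev≈2.431311; u=0·4.212021+0·25.752387+3/4·2.431311≈1.823483; next y=1/10·(-1.212021)+3/4·1.823483≈1.246410
n=9: y≈1.246410, sp=3, e=sp−y≈1.753590; I≈27.505977, D=e−e_prev≈-2.458432; u=0·1.753590+0·27.505977+3/4·(-2.458432)≈-1.843824; next y=1/10·1.246410+3/4·(-1.843824)≈-1.258227
n=10: y≈-1.258227, sp=3, e=sp−y≈4.258227; I≈31.764204, D=e−e_prev≈2.504637; u=0·4.258227+0·31.764204+3/4·2.504637≈1.878478; next y=1/10·(-1.258227)+3/4·1.878478≈1.283036
n=11: y≈1.283036, sp=3, e=sp−y≈1.716964; I≈33.481168, D=e−e_prev≈-2.541263; u=0·1.716964+0·33.481168+3/4·(-2.541263)≈-1.905947; next y=1/10·1.283036+3/4·(-1.905947)≈-1.301157
n=12: y≈-1.301157, sp=3, e=sp−y≈4.301157; I≈37.782324, D=e−e_prev≈2.584192; u=0·4.301157+0·37.782324+3/4·2.584192≈1.938144; next y=1/10·(-1.301157)+3/4·1.938144≈1.323493
n=13: y≈1.323493, sp=3, e=sp−y≈1.676507; I≈39.458832, D=e−e_prev≈-2.624649; u=0·1.676507+0·39.458832+3/4·(-2.624649)≈-1.968487; next y=1/10·1.323493+3/4·(-1.968487)≈-1.344016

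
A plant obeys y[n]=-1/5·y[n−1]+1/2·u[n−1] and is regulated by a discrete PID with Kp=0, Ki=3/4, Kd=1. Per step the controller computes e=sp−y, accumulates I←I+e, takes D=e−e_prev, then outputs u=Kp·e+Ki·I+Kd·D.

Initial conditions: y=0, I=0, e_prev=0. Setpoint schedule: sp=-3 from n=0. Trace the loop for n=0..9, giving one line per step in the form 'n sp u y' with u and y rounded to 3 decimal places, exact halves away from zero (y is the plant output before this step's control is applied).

0 -3 -5.250 0.000
1 -3 0.094 -2.625
2 -3 -8.407 0.572
3 -3 0.668 -4.318
4 -3 -12.885 1.198
5 -3 3.272 -6.682
6 -3 -18.742 2.972
7 -3 9.074 -9.965
8 -3 -27.507 6.530
9 -3 19.623 -15.059

(exact arithmetic carried between steps; '≈' marks a value shown rounded to 6 d.p. or computed from one; I and e_prev carry over from the previous line; the table rounds u and y to 3 d.p., halves away from zero)
n=0: y=0, sp=-3, e=sp−y=-3; I=-3, D=e−e_prev=-3; u=0·(-3)+3/4·(-3)+1·(-3)=-5.25; next y=-1/5·0+1/2·(-5.25)=-2.625
n=1: y=-2.625, sp=-3, e=sp−y=-0.375; I=-3.375, D=e−e_prev=2.625; u=0·(-0.375)+3/4·(-3.375)+1·2.625=0.09375; next y=-1/5·(-2.625)+1/2·0.09375=0.571875
n=2: y=0.571875, sp=-3, e=sp−y=-3.571875; I=-6.946875, D=e−e_prev=-3.196875; u=0·(-3.571875)+3/4·(-6.946875)+1·(-3.196875)≈-8.407031; next y=-1/5·0.571875+1/2·(-8.407031)≈-4.317891
n=3: y≈-4.317891, sp=-3, e=sp−y≈1.317891; I≈-5.628984, D=e−e_prev≈4.889766; u=0·1.317891+3/4·(-5.628984)+1·4.889766≈0.668027; next y=-1/5·(-4.317891)+1/2·0.668027≈1.197592
n=4: y≈1.197592, sp=-3, e=sp−y≈-4.197592; I≈-9.826576, D=e−e_prev≈-5.515482; u=0·(-4.197592)+3/4·(-9.826576)+1·(-5.515482)≈-12.885415; next y=-1/5·1.197592+1/2·(-12.885415)≈-6.682226
n=5: y≈-6.682226, sp=-3, e=sp−y≈3.682226; I≈-6.144351, D=e−e_prev≈7.879817; u=0·3.682226+3/4·(-6.144351)+1·7.879817≈3.271555; next y=-1/5·(-6.682226)+1/2·3.271555≈2.972222
n=6: y≈2.972222, sp=-3, e=sp−y≈-5.972222; I≈-12.116573, D=e−e_prev≈-9.654448; u=0·(-5.972222)+3/4·(-12.116573)+1·(-9.654448)≈-18.741878; next y=-1/5·2.972222+1/2·(-18.741878)≈-9.965383
n=7: y≈-9.965383, sp=-3, e=sp−y≈6.965383; I≈-5.151190, D=e−e_prev≈12.937606; u=0·6.965383+3/4·(-5.151190)+1·12.937606≈9.074214; next y=-1/5·(-9.965383)+1/2·9.074214≈6.530183
n=8: y≈6.530183, sp=-3, e=sp−y≈-9.530183; I≈-14.681373, D=e−e_prev≈-16.495567; u=0·(-9.530183)+3/4·(-14.681373)+1·(-16.495567)≈-27.506597; next y=-1/5·6.530183+1/2·(-27.506597)≈-15.059335
n=9: y≈-15.059335, sp=-3, e=sp−y≈12.059335; I≈-2.622038, D=e−e_prev≈21.589518; u=0·12.059335+3/4·(-2.622038)+1·21.589518≈19.622990; next y=-1/5·(-15.059335)+1/2·19.622990≈12.823362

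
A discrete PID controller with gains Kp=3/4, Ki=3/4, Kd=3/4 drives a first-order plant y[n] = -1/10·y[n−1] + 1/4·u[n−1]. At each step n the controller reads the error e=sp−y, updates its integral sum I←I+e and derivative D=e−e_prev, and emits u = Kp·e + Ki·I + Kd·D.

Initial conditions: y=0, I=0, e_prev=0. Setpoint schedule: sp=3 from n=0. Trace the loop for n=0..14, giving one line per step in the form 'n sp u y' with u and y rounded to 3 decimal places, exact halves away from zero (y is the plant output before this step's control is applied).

(exact arithmetic carried between steps; '≈' marks a value shown rounded to 6 d.p. or computed from one; I and e_prev carry over from the previous line; the table rounds u and y to 3 d.p., halves away from zero)
n=0: y=0, sp=3, e=sp−y=3; I=3, D=e−e_prev=3; u=3/4·3+3/4·3+3/4·3=6.75; next y=-1/10·0+1/4·6.75=1.6875
n=1: y=1.6875, sp=3, e=sp−y=1.3125; I=4.3125, D=e−e_prev=-1.6875; u=3/4·1.3125+3/4·4.3125+3/4·(-1.6875)=2.953125; next y=-1/10·1.6875+1/4·2.953125≈0.569531
n=2: y≈0.569531, sp=3, e=sp−y≈2.430469; I≈6.742969, D=e−e_prev≈1.117969; u=3/4·2.430469+3/4·6.742969+3/4·1.117969≈7.718555; next y=-1/10·0.569531+1/4·7.718555≈1.872686
n=3: y≈1.872686, sp=3, e=sp−y≈1.127314; I≈7.870283, D=e−e_prev≈-1.303154; u=3/4·1.127314+3/4·7.870283+3/4·(-1.303154)≈5.770833; next y=-1/10·1.872686+1/4·5.770833≈1.255440
n=4: y≈1.255440, sp=3, e=sp−y≈1.744560; I≈9.614844, D=e−e_prev≈0.617246; u=3/4·1.744560+3/4·9.614844+3/4·0.617246≈8.982488; next y=-1/10·1.255440+1/4·8.982488≈2.120078
n=5: y≈2.120078, sp=3, e=sp−y≈0.879922; I≈10.494766, D=e−e_prev≈-0.864638; u=3/4·0.879922+3/4·10.494766+3/4·(-0.864638)≈7.882537; next y=-1/10·2.120078+1/4·7.882537≈1.758626
n=6: y≈1.758626, sp=3, e=sp−y≈1.241374; I≈11.736139, D=e−e_prev≈0.361451; u=3/4·1.241374+3/4·11.736139+3/4·0.361451≈10.004223; next y=-1/10·1.758626+1/4·10.004223≈2.325193
n=7: y≈2.325193, sp=3, e=sp−y≈0.674807; I≈12.410946, D=e−e_prev≈-0.566567; u=3/4·0.674807+3/4·12.410946+3/4·(-0.566567)≈9.389390; next y=-1/10·2.325193+1/4·9.389390≈2.114828
n=8: y≈2.114828, sp=3, e=sp−y≈0.885172; I≈13.296118, D=e−e_prev≈0.210365; u=3/4·0.885172+3/4·13.296118+3/4·0.210365≈10.793741; next y=-1/10·2.114828+1/4·10.793741≈2.486952
n=9: y≈2.486952, sp=3, e=sp−y≈0.513048; I≈13.809165, D=e−e_prev≈-0.372124; u=3/4·0.513048+3/4·13.809165+3/4·(-0.372124)≈10.462566; next y=-1/10·2.486952+1/4·10.462566≈2.366946
n=10: y≈2.366946, sp=3, e=sp−y≈0.633054; I≈14.442219, D=e−e_prev≈0.120006; u=3/4·0.633054+3/4·14.442219+3/4·0.120006≈11.396459; next y=-1/10·2.366946+1/4·11.396459≈2.612420
n=11: y≈2.612420, sp=3, e=sp−y≈0.387580; I≈14.829799, D=e−e_prev≈-0.245474; u=3/4·0.387580+3/4·14.829799+3/4·(-0.245474)≈11.228929; next y=-1/10·2.612420+1/4·11.228929≈2.545990
n=12: y≈2.545990, sp=3, e=sp−y≈0.454010; I≈15.283809, D=e−e_prev≈0.066430; u=3/4·0.454010+3/4·15.283809+3/4·0.066430≈11.853186; next y=-1/10·2.545990+1/4·11.853186≈2.708698
n=13: y≈2.708698, sp=3, e=sp−y≈0.291302; I≈15.575111, D=e−e_prev≈-0.162707; u=3/4·0.291302+3/4·15.575111+3/4·(-0.162707)≈11.777780; next y=-1/10·2.708698+1/4·11.777780≈2.673575
n=14: y≈2.673575, sp=3, e=sp−y≈0.326425; I≈15.901536, D=e−e_prev≈0.035122; u=3/4·0.326425+3/4·15.901536+3/4·0.035122≈12.197312; next y=-1/10·2.673575+1/4·12.197312≈2.781971

0 3 6.750 0.000
1 3 2.953 1.688
2 3 7.719 0.570
3 3 5.771 1.873
4 3 8.982 1.255
5 3 7.883 2.120
6 3 10.004 1.759
7 3 9.389 2.325
8 3 10.794 2.115
9 3 10.463 2.487
10 3 11.396 2.367
11 3 11.229 2.612
12 3 11.853 2.546
13 3 11.778 2.709
14 3 12.197 2.674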